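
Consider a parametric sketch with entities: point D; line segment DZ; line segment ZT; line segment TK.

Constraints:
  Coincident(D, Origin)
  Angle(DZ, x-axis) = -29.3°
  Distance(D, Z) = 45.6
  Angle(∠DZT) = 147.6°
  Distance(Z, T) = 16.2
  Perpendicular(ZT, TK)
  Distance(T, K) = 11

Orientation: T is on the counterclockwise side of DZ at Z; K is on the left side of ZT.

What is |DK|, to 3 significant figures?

56.3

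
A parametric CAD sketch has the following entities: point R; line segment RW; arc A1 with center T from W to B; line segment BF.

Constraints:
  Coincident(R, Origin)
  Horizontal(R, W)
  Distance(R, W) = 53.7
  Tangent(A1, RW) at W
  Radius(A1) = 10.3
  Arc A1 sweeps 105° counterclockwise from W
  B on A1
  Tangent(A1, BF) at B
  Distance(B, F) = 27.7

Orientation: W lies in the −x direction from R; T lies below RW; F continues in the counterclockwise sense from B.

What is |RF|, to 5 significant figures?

69.049

On A1, W sits at bearing 90° from T; a 105° counterclockwise sweep puts B at bearing 195°, so B = T + 10.3·(cos 195°, sin 195°) = (-63.649, -12.966). A1 meets BF tangentially, so TB is at right angles to BF, so BF runs along (−sin 195°, cos 195°); with |BF| = 27.7, F = (-56.480, -39.722). Then |RF| = |F − R| = 69.049.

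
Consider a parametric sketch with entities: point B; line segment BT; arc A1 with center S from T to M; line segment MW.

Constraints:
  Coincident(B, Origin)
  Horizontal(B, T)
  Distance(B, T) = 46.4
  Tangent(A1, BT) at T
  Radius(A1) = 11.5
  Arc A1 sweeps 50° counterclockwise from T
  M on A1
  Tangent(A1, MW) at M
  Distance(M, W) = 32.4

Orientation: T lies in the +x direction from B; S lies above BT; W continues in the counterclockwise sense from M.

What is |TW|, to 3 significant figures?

41.4

On A1, T sits at bearing -90° from S; a 50° counterclockwise sweep puts M at bearing -40°, so M = S + 11.5·(cos -40°, sin -40°) = (55.2, 4.11). A1 meets MW tangentially, so SM is at right angles to MW, so MW runs along (−sin -40°, cos -40°); with |MW| = 32.4, W = (76.0, 28.9). Then |TW| = |W − T| = 41.4.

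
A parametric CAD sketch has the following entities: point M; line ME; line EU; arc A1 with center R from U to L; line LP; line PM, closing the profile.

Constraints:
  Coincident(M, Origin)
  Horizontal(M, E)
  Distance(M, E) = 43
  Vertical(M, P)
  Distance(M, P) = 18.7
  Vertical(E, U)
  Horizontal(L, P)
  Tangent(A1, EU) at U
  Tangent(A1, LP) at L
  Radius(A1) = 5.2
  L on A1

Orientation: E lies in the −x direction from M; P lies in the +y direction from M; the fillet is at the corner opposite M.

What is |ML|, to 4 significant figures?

42.17

M is at the origin; M and E share the same y with |ME| = 43.0 and E on the −x side, so E = (-43.00, 0.000). MP is vertical with |MP| = 18.7 and P on the +y side, so P = (0.000, 18.70). The virtual corner opposite M is at (-43.00, 18.70). The tangent condition forces RU to be normal to EU and tangency of A1 to LP means the radius RL is perpendicular to LP, with radius 5.2, so the center R sits 5.2 in from both sides at R = (-37.80, 13.50). That places the tangent points at U = (-43.00, 13.50) on EU and L = (-37.80, 18.70) on LP. Then |ML| = |L − M| = 42.17.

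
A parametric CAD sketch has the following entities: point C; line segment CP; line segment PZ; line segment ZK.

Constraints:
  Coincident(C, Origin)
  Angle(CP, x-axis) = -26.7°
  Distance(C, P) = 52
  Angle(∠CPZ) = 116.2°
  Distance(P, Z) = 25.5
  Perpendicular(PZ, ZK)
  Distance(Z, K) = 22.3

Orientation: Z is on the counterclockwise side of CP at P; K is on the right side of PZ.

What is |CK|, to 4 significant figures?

84.28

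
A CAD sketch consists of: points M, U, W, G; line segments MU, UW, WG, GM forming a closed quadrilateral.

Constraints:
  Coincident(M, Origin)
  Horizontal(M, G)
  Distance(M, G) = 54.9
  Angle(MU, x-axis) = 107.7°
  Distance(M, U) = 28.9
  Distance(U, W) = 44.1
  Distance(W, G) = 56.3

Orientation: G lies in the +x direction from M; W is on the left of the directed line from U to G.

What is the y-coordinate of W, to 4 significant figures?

50.05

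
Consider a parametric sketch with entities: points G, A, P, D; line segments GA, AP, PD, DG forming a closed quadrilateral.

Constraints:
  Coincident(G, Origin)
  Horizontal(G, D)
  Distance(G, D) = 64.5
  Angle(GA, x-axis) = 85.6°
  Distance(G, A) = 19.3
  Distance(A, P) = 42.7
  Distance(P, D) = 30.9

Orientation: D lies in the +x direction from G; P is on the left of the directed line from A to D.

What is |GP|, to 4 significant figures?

49.71

G is at the origin; GD is horizontal with |GD| = 64.5 and D in +x, so D = (64.5, 0). GA runs at 85.6° with |GA| = 19.3, so A = (1.481, 19.24). P is determined by |AP| = 42.7 and |PD| = 30.9 together: it lies at the intersection of circle(A, 42.7) and circle(D, 30.9). With |AD| = 65.89, the foot of the radical line on AD is 39.54 from A and the perpendicular offset is √(42.7² − 39.54²) = 16.13. Taking the left-of-AD solution: P = (44.00, 23.12).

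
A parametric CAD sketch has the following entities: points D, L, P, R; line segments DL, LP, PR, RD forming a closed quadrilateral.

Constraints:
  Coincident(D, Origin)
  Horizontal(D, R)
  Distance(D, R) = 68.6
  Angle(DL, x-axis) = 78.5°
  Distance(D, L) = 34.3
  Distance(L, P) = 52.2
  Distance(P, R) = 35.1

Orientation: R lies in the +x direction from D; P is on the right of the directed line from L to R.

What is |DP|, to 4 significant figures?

36.53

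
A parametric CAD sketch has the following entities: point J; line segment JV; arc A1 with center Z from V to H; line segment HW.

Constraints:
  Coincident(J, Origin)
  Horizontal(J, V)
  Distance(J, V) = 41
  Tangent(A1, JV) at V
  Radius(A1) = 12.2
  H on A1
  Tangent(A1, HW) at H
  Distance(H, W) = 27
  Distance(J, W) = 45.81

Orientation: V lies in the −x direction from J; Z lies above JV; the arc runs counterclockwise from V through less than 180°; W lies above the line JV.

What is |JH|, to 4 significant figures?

30.86

J is at the origin; JV is horizontal with |JV| = 41.0 and V on the −x side, so V = (-41.00, 0.000). Tangency of A1 to JV means the radius ZV is perpendicular to JV, so Z = V + (0, 12.2) = (-41.00, 12.20). Since ZH ⟂ HW (tangency), |ZW| = √(12.2² + 27.0²) = 29.63 regardless of where H sits on A1. So W lies on both circle(J, 45.81) and circle(Z, 29.63); the above-JV intersection is W = (-25.97, 37.74). H is the foot of the tangent from W: H = (-28.87, 10.89).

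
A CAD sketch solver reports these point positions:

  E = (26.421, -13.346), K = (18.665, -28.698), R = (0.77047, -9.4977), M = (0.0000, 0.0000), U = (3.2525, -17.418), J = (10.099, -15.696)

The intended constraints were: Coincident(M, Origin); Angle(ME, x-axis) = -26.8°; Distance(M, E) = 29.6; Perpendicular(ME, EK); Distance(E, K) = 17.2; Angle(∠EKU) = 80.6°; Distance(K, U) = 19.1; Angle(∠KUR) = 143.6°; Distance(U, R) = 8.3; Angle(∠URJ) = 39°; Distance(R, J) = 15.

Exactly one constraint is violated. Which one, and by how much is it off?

Distance(R, J) = 15 — off by 3.80.

M = (0.00, 0.00) ✓; ME at -26.80° ✓; |ME| = 29.60 ✓; ∠(ME, EK) = 90.00° ✓; |EK| = 17.20 ✓; ∠EKU = 80.60° ✓; |KU| = 19.10 ✓; ∠KUR = 143.6° ✓; |UR| = 8.300 ✓; ∠URJ = 39.00° ✓; |RJ| = 11.20 ✗.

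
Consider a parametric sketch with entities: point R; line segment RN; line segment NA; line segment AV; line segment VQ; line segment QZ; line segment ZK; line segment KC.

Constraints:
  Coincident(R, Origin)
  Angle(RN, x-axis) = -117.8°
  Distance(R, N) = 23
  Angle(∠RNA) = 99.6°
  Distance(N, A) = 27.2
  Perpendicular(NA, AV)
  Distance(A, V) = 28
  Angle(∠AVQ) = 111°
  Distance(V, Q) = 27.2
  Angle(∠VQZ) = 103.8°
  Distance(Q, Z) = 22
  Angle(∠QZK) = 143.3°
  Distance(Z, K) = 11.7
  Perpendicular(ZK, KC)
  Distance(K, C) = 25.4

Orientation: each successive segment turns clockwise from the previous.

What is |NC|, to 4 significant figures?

17.43

R is at the origin; RN runs at -117.8° with length 23.0, so N = (-10.73, -20.35). ∠RNA = 99.6° gives NA at 161.8° from the x-axis; with |NA| = 27.2, A = (-36.57, -11.85). NA is perpendicular to AV, so AV runs at 71.80°; with |AV| = 28.0, V = (-27.82, 14.75). ∠AVQ = 111.0° gives VQ at 2.800° from the x-axis; with |VQ| = 27.2, Q = (-0.6532, 16.08). ∠VQZ = 103.8° gives QZ at -73.40° from the x-axis; with |QZ| = 22.0, Z = (5.632, -5.005). ∠QZK = 143.3° gives ZK at -110.1° from the x-axis; with |ZK| = 11.7, K = (1.611, -15.99). ZK is perpendicular to KC, so KC runs at 159.9°; with |KC| = 25.4, C = (-22.24, -7.263). Then |NC| = |C − N| = 17.43.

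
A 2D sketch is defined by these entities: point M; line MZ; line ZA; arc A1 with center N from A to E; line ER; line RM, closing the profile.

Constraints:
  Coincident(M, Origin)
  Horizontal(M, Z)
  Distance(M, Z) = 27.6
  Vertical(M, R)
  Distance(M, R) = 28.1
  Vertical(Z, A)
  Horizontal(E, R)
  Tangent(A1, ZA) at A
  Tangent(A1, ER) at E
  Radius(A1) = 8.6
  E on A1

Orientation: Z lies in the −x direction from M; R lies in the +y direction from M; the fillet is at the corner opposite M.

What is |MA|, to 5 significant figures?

33.794

The virtual corner opposite M is at (-27.600, 28.100). Since A1 is tangent to ZA there, NA ⟂ ZA and A1 meets ER tangentially, so NE is at right angles to ER, with radius 8.6, so the center N sits 8.6 in from both sides at N = (-19.000, 19.500). That places the tangent points at A = (-27.600, 19.500) on ZA and E = (-19.000, 28.100) on ER. Then |MA| = |A − M| = 33.794.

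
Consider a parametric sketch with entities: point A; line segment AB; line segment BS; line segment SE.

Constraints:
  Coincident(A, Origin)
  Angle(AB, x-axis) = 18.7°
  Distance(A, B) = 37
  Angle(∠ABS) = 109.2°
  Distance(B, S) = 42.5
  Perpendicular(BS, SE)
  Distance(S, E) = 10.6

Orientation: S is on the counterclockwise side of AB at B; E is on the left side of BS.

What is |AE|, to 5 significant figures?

59.843

A is at the origin; AB runs at 18.7° with length 37.0, so B = 37.0·(cos 18.7°, sin 18.7°) = (35.047, 11.863). ∠ABS = 109.2°, so BS runs at 18.7° + (180° − 109.2°) = 89.500° from the x-axis; with |BS| = 42.5, S = B + 42.5·(cos 89.500°, sin 89.500°) = (35.418, 54.361). BS is perpendicular to SE; with |SE| = 10.6 on the left of BS, E = S + 10.6·(-0.99996, 0.0087265) = (24.818, 54.454). Then |AE| = |E − A| = 59.843.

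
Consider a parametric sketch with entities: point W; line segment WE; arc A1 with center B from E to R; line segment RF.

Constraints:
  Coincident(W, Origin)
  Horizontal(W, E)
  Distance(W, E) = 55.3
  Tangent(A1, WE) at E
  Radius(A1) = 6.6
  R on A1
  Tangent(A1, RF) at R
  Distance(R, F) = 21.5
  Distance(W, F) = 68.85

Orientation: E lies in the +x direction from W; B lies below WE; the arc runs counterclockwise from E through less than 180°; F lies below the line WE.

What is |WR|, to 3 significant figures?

51.1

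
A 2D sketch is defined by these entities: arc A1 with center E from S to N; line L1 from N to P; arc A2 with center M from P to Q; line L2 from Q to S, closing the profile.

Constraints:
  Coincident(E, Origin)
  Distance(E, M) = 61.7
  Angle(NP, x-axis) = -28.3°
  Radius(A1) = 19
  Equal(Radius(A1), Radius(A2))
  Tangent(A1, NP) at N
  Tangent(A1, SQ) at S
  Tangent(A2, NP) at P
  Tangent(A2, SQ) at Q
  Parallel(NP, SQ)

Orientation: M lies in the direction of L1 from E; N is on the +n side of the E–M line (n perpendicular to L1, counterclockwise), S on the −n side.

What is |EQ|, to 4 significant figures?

64.56

The slot axis is L1's direction at -28.3°, so u = (cos -28.3°, sin -28.3°) = (0.8805, -0.4741) and n = (−sin -28.3°, cos -28.3°) = (0.4741, 0.8805). E is at the origin and M lies 61.7 along u from E, so M = 61.7·u = (54.33, -29.25). Tangency of A1 to both parallel lines with radius 19.0 puts N and S at E ± 19.0·n: N = (9.008, 16.73), S = (-9.008, -16.73). Equal radii place P and Q the same way about M: P = M + 19.0·n = (63.33, -12.52), Q = M − 19.0·n = (45.32, -45.98). Then |EQ| = |Q − E| = 64.56.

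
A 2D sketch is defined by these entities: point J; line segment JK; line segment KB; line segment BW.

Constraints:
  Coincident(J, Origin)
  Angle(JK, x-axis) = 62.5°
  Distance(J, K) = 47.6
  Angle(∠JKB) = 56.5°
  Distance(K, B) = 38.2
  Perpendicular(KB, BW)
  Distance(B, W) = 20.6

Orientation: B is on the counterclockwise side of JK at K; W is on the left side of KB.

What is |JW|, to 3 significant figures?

22.5

∠JKB = 56.5°, so KB runs at 62.5° + (180° − 56.5°) = 186° from the x-axis; with |KB| = 38.2, B = K + 38.2·(cos 186°, sin 186°) = (-16.0, 38.2). KB ⟂ BW; with |BW| = 20.6 on the left of KB, W = B + 20.6·(0.105, -0.995) = (-13.9, 17.7). Then |JW| = |W − J| = 22.5.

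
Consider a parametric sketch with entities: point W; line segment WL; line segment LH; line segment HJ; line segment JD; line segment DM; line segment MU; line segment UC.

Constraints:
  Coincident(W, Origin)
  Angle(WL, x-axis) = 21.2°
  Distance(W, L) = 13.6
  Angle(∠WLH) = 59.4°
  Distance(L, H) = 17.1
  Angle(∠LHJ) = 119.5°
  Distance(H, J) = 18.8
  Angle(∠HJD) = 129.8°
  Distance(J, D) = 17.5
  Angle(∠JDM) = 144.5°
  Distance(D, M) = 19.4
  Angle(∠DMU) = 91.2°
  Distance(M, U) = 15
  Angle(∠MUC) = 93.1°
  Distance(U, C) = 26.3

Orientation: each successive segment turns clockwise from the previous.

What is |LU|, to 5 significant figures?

31.568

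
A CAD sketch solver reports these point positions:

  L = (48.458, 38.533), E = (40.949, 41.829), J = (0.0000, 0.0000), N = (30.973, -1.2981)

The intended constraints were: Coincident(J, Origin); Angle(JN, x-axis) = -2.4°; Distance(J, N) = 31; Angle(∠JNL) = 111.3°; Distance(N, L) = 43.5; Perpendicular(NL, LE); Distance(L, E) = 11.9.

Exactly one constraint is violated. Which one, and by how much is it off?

Distance(L, E) = 11.9 — off by 3.70.

J = (0.00, 0.00) ✓; JN at -2.400° ✓; |JN| = 31.00 ✓; ∠JNL = 111.3° ✓; |NL| = 43.50 ✓; ∠(NL, LE) = 90.00° ✓; |LE| = 8.201 ✗.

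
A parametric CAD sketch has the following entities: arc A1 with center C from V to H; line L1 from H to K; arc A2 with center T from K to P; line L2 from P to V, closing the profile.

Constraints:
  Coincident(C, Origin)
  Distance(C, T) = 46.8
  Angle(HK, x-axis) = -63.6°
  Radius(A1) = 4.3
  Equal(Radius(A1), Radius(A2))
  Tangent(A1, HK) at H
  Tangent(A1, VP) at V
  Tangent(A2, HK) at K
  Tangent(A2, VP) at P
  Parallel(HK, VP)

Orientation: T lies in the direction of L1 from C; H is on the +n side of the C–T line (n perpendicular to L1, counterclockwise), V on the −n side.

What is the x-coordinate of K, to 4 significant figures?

24.66

Tangency of A1 to both parallel lines with radius 4.3 puts H and V at C ± 4.3·n: H = (3.852, 1.912), V = (-3.852, -1.912). Equal radii place K and P the same way about T: K = T + 4.3·n = (24.66, -40.01), P = T − 4.3·n = (16.96, -43.83). So K.x = 24.66.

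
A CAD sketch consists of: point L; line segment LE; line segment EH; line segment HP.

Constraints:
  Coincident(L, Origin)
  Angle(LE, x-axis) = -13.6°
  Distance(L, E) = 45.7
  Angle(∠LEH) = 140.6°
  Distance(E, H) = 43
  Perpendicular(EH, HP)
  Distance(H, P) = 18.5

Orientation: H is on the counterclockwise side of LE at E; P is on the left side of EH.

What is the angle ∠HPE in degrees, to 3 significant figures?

66.7°

L is at the origin; LE runs at -13.6° with length 45.7, so E = 45.7·(cos -13.6°, sin -13.6°) = (44.4, -10.7). ∠LEH = 140.6°, so EH runs at -13.6° + (180° − 140.6°) = 25.8° from the x-axis; with |EH| = 43.0, H = E + 43.0·(cos 25.8°, sin 25.8°) = (83.1, 7.97). EH ⟂ HP; with |HP| = 18.5 on the left of EH, P = H + 18.5·(-0.435, 0.900) = (75.1, 24.6). Then cos ∠HPE = PH·PE / (|PH||PE|), giving 66.7°.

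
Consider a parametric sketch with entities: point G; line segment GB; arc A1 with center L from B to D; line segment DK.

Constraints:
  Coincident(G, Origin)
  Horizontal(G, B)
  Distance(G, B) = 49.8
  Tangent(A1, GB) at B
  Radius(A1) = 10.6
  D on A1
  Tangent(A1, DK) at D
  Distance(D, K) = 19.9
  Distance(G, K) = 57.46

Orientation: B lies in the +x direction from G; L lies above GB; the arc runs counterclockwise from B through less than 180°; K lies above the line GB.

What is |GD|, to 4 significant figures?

60.81

Checks: |GB| = 49.80 ✓; |LD| = 10.60 ✓; ∠(LD, DK) = 90.00° ✓; |DK| = 19.90 ✓; |GK| = 57.46 ✓.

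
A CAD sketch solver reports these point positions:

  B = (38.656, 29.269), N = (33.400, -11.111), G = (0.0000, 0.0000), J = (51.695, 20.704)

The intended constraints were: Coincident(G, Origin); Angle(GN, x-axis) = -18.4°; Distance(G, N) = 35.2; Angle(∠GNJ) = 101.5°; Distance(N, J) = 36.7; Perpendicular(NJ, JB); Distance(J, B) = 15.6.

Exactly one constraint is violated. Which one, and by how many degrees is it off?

Perpendicular(NJ, JB) — off by 3.40°.

G = (0.00, 0.00) ✓; GN at -18.40° ✓; |GN| = 35.20 ✓; ∠GNJ = 101.5° ✓; |NJ| = 36.70 ✓; ∠(NJ, JB) = 86.60° ✗; |JB| = 15.60 ✓.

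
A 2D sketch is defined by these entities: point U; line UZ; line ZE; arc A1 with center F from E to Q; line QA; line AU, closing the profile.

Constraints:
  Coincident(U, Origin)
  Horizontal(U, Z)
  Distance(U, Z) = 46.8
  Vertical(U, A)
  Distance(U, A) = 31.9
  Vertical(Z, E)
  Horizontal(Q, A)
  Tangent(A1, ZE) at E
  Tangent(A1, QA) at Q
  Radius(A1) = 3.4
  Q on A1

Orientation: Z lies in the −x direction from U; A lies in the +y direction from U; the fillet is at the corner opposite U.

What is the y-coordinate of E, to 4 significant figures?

28.50

U is at the origin; U and Z share the same y with |UZ| = 46.8 and Z on the −x side, so Z = (-46.80, 0.000). UA is vertical with |UA| = 31.9 and A on the +y side, so A = (0.000, 31.90). The virtual corner opposite U is at (-46.80, 31.90). Tangency of A1 to ZE means the radius FE is perpendicular to ZE and the tangent condition forces FQ to be normal to QA, with radius 3.4, so the center F sits 3.4 in from both sides at F = (-43.40, 28.50). That places the tangent points at E = (-46.80, 28.50) on ZE and Q = (-43.40, 31.90) on QA. So E.y = 28.50.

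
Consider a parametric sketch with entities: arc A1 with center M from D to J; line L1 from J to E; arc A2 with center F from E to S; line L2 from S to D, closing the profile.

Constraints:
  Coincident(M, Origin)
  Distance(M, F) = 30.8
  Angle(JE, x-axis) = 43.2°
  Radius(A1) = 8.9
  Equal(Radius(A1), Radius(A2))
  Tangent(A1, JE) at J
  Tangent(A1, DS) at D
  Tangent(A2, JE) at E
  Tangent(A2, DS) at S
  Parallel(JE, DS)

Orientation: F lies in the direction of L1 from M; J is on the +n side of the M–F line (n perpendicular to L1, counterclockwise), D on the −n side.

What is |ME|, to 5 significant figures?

32.060

Tangency of A1 to both parallel lines with radius 8.9 puts J and D at M ± 8.9·n: J = (-6.0925, 6.4878), D = (6.0925, -6.4878). Equal radii place E and S the same way about F: E = F + 8.9·n = (16.360, 27.572), S = F − 8.9·n = (28.545, 14.596). Then |ME| = |E − M| = 32.060.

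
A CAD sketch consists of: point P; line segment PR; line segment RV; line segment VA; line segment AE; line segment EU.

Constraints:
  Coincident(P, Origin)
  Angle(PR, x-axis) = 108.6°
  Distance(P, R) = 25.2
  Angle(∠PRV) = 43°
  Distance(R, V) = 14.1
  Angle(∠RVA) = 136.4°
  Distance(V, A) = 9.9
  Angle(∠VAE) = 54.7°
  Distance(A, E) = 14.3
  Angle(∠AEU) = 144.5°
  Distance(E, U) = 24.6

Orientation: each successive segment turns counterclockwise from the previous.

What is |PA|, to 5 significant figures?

10.741

P is at the origin; PR runs at 108.6° with length 25.2, so R = (-8.0378, 23.884). ∠PRV = 43.0° gives RV at -114.40° from the x-axis; with |RV| = 14.1, V = (-13.863, 11.043). ∠RVA = 136.4° gives VA at -70.800° from the x-axis; with |VA| = 9.9, A = (-10.607, 1.6938). Then |PA| = |A − P| = 10.741.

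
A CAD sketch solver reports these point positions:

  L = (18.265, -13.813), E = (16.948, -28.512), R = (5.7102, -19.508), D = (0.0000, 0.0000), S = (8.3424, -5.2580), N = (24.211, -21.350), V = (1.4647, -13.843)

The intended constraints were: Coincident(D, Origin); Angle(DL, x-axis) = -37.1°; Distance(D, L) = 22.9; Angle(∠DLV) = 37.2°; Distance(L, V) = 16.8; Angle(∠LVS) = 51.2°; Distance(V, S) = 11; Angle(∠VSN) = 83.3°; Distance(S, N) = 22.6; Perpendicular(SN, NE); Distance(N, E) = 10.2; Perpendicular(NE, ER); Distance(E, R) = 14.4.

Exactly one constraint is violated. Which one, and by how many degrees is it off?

Perpendicular(NE, ER) — off by 6.70°.

D = (0.00, 0.00) ✓; DL at -37.10° ✓; |DL| = 22.90 ✓; ∠DLV = 37.20° ✓; |LV| = 16.80 ✓; ∠LVS = 51.20° ✓; |VS| = 11.00 ✓; ∠VSN = 83.30° ✓; |SN| = 22.60 ✓; ∠(SN, NE) = 90.00° ✓; |NE| = 10.20 ✓; ∠(NE, ER) = 83.30° ✗; |ER| = 14.40 ✓.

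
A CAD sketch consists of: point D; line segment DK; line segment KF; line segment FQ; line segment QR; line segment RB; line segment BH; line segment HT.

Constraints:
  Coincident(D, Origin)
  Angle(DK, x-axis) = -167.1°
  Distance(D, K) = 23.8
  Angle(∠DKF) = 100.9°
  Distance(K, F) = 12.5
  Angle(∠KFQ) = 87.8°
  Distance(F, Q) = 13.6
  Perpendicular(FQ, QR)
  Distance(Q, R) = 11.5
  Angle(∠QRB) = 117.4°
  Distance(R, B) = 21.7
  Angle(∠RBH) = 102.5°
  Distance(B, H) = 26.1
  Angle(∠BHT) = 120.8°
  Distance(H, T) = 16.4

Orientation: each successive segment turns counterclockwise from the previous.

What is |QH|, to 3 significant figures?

36.0

∠QRB = 117.4° gives RB at 157° from the x-axis; with |RB| = 21.7, B = (-30.0, 3.21). ∠RBH = 102.5° gives BH at -126° from the x-axis; with |BH| = 26.1, H = (-45.2, -18.0). Then |QH| = |H − Q| = 36.0.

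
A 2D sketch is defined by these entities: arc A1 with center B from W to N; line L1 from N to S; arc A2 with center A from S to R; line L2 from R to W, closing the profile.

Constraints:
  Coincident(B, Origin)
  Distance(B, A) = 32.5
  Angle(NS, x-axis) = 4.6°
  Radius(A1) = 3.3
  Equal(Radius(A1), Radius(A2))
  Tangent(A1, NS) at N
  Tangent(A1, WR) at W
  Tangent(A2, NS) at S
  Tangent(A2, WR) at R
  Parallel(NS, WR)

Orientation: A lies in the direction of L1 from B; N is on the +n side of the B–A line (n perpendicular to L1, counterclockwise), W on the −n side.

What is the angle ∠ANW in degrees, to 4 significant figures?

84.20°

B is at the origin and A lies 32.5 along u from B, so A = 32.5·u = (32.40, 2.606). Tangency of A1 to both parallel lines with radius 3.3 puts N and W at B ± 3.3·n: N = (-0.2647, 3.289), W = (0.2647, -3.289). Then cos ∠ANW = NA·NW / (|NA||NW|), giving 84.20°.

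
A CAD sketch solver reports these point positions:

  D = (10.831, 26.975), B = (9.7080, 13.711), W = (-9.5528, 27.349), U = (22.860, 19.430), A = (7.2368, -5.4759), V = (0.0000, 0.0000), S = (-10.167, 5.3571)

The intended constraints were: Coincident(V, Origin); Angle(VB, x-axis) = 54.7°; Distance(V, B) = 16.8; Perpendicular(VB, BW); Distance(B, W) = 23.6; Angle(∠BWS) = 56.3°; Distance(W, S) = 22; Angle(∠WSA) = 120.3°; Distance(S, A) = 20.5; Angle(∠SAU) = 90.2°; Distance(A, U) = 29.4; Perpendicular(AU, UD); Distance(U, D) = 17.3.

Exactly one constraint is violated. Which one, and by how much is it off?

Distance(U, D) = 17.3 — off by 3.10.

V = (0.00, 0.00) ✓; VB at 54.70° ✓; |VB| = 16.80 ✓; ∠(VB, BW) = 90.00° ✓; |BW| = 23.60 ✓; ∠BWS = 56.30° ✓; |WS| = 22.00 ✓; ∠WSA = 120.3° ✓; |SA| = 20.50 ✓; ∠SAU = 90.20° ✓; |AU| = 29.40 ✓; ∠(AU, UD) = 90.00° ✓; |UD| = 14.20 ✗.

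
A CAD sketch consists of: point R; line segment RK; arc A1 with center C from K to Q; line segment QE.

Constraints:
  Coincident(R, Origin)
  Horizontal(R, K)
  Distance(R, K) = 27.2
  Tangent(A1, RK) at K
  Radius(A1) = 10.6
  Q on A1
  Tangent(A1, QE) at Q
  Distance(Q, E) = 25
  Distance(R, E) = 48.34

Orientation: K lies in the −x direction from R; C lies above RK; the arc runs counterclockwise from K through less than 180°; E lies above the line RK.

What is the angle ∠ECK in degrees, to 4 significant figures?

173.2°

Checks: |CQ| = 10.60 ✓; ∠(CQ, QE) = 90.00° ✓; |QE| = 25.00 ✓; |RE| = 48.34 ✓.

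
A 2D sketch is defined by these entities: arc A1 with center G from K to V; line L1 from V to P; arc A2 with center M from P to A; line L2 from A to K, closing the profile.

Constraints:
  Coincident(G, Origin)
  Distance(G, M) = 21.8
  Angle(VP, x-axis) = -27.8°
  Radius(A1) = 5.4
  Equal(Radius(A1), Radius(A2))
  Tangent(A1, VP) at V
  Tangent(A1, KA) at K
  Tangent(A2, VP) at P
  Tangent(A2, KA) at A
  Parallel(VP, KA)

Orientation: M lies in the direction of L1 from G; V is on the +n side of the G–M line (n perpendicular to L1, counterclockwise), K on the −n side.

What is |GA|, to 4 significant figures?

22.46

The slot axis is L1's direction at -27.8°, so u = (cos -27.8°, sin -27.8°) = (0.8846, -0.4664) and n = (−sin -27.8°, cos -27.8°) = (0.4664, 0.8846). G is at the origin and M lies 21.8 along u from G, so M = 21.8·u = (19.28, -10.17). Tangency of A1 to both parallel lines with radius 5.4 puts V and K at G ± 5.4·n: V = (2.518, 4.777), K = (-2.518, -4.777). Equal radii place P and A the same way about M: P = M + 5.4·n = (21.80, -5.390), A = M − 5.4·n = (16.77, -14.94). Then |GA| = |A − G| = 22.46.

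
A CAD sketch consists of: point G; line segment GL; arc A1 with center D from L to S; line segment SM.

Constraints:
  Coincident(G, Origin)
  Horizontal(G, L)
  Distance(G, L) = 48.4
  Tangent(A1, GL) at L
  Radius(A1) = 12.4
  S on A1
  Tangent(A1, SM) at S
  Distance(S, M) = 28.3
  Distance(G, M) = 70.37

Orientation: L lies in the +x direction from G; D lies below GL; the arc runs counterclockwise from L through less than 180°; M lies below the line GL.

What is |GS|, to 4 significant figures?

43.59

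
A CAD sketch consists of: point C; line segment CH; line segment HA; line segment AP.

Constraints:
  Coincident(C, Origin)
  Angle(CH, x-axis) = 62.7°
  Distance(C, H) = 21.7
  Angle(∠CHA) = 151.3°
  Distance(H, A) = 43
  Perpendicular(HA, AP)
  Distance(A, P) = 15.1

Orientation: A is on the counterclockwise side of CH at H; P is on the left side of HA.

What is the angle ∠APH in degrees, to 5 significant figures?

70.651°

∠CHA = 151.3°, so HA runs at 62.7° + (180° − 151.3°) = 91.400° from the x-axis; with |HA| = 43.0, A = H + 43.0·(cos 91.400°, sin 91.400°) = (8.9021, 62.270). HA ⟂ AP; with |AP| = 15.1 on the left of HA, P = A + 15.1·(-0.99970, -0.024432) = (-6.1934, 61.901). Then cos ∠APH = PA·PH / (|PA||PH|), giving 70.651°.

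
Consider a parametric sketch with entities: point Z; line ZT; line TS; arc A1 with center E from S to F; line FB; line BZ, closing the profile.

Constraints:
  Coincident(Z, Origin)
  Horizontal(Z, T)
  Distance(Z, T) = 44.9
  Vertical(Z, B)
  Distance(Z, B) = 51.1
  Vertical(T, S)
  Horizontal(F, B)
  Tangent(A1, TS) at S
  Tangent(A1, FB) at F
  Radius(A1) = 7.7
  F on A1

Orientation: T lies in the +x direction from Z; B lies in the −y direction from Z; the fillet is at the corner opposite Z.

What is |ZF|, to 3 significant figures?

63.2

Z is at the origin; Z and T share the same y with |ZT| = 44.9 and T on the +x side, so T = (44.9, 0.00). ZB is vertical with |ZB| = 51.1 and B on the −y side, so B = (0.00, -51.1). The virtual corner opposite Z is at (44.9, -51.1). A1 meets TS tangentially, so ES is at right angles to TS and tangency of A1 to FB means the radius EF is perpendicular to FB, with radius 7.7, so the center E sits 7.7 in from both sides at E = (37.2, -43.4). That places the tangent points at S = (44.9, -43.4) on TS and F = (37.2, -51.1) on FB. Then |ZF| = |F − Z| = 63.2.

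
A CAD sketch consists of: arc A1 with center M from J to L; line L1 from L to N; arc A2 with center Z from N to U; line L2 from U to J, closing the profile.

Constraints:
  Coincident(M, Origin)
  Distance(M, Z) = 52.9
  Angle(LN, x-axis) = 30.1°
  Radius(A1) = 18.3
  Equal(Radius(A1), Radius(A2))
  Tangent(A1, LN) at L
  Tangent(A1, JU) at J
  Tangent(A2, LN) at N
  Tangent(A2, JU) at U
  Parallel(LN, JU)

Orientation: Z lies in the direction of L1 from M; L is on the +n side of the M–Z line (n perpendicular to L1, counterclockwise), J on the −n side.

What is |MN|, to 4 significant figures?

55.98

The slot axis is L1's direction at 30.1°, so u = (cos 30.1°, sin 30.1°) = (0.8652, 0.5015) and n = (−sin 30.1°, cos 30.1°) = (-0.5015, 0.8652). M is at the origin and Z lies 52.9 along u from M, so Z = 52.9·u = (45.77, 26.53). Tangency of A1 to both parallel lines with radius 18.3 puts L and J at M ± 18.3·n: L = (-9.178, 15.83), J = (9.178, -15.83). Equal radii place N and U the same way about Z: N = Z + 18.3·n = (36.59, 42.36), U = Z − 18.3·n = (54.94, 10.70). Then |MN| = |N − M| = 55.98.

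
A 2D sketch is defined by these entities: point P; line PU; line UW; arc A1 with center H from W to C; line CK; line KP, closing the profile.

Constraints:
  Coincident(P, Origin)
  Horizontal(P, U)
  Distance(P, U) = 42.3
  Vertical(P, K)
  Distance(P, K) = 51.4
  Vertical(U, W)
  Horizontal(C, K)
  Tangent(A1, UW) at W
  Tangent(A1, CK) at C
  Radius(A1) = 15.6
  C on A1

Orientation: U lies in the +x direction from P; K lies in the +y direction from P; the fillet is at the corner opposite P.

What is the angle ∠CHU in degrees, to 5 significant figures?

156.45°

P is at the origin; PU is horizontal with |PU| = 42.3 and U on the +x side, so U = (42.300, 0.0000). PK is vertical with |PK| = 51.4 and K on the +y side, so K = (0.0000, 51.400). The virtual corner opposite P is at (42.300, 51.400). The tangent condition forces HW to be normal to UW and the tangent condition forces HC to be normal to CK, with radius 15.6, so the center H sits 15.6 in from both sides at H = (26.700, 35.800). That places the tangent points at W = (42.300, 35.800) on UW and C = (26.700, 51.400) on CK. Then cos ∠CHU = HC·HU / (|HC||HU|), giving 156.45°.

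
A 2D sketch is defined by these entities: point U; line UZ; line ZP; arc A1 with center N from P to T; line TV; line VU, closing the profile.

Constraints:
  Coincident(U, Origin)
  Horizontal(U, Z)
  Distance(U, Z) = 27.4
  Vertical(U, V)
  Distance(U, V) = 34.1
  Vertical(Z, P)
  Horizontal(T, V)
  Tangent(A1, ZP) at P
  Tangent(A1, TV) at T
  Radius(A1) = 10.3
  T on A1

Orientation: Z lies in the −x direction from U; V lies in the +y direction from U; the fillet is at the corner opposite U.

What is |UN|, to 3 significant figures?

29.3

U is at the origin; U and Z share the same y with |UZ| = 27.4 and Z on the −x side, so Z = (-27.4, 0.00). UV is vertical with |UV| = 34.1 and V on the +y side, so V = (0.00, 34.1). The virtual corner opposite U is at (-27.4, 34.1). The tangent condition forces NP to be normal to ZP and tangency of A1 to TV means the radius NT is perpendicular to TV, with radius 10.3, so the center N sits 10.3 in from both sides at N = (-17.1, 23.8). Then |UN| = |N − U| = 29.3.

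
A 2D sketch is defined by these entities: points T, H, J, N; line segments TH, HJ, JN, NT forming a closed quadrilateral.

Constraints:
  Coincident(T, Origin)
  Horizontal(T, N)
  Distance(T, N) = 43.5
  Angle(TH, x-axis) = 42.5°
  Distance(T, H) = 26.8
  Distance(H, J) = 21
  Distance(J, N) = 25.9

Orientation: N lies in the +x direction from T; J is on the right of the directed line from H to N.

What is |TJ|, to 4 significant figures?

17.97

T is at the origin; TN is horizontal with |TN| = 43.5 and N in +x, so N = (43.5, 0). TH runs at 42.5° with |TH| = 26.8, so H = (19.76, 18.11). J is determined by |HJ| = 21.0 and |JN| = 25.9 together: it lies at the intersection of circle(H, 21.0) and circle(N, 25.9). With |HN| = 29.86, the foot of the radical line on HN is 11.08 from H and the perpendicular offset is √(21.0² − 11.08²) = 17.84. Taking the right-of-HN solution: J = (17.75, -2.798).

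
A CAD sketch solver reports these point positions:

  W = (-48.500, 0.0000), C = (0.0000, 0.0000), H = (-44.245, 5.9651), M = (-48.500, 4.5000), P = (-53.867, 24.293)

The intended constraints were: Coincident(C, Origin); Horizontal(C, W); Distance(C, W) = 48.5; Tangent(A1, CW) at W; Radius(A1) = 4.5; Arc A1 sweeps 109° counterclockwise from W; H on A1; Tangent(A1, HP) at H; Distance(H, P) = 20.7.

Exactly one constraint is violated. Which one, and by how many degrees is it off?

Tangent(A1, HP) at H — off by 8.70°.

C = (0.00, 0.00) ✓; C.y = 0.00, W.y = 0.00 ✓; |CW| = 48.50 ✓; ∠(MW, WC) = 90.00° ✓; |MW| = 4.500 ✓; bearing(M→H) − bearing(M→W) = 109.0° ✓; |MH| = 4.500 ✓; ∠(MH, HP) = 81.30° ✗; |HP| = 20.70 ✓.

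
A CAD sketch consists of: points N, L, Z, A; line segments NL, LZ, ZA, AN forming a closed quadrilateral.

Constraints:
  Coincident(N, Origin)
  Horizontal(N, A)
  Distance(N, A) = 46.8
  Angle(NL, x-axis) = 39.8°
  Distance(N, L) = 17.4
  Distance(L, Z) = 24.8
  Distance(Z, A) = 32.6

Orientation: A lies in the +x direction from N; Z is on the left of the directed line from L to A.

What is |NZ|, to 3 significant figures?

42.2

N is at the origin; NA is horizontal with |NA| = 46.8 and A in +x, so A = (46.8, 0). NL runs at 39.8° with |NL| = 17.4, so L = (13.4, 11.1). Z is determined by |LZ| = 24.8 and |ZA| = 32.6 together: it lies at the intersection of circle(L, 24.8) and circle(A, 32.6). With |LA| = 35.2, the foot of the radical line on LA is 11.3 from L and the perpendicular offset is √(24.8² − 11.3²) = 22.1. Taking the left-of-LA solution: Z = (31.0, 28.5).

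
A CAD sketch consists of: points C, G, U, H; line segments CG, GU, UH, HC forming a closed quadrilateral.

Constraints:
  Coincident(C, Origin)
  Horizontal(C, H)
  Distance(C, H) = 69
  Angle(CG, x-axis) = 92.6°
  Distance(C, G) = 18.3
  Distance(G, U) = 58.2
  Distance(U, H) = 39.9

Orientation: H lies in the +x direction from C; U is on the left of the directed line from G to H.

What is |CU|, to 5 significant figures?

65.710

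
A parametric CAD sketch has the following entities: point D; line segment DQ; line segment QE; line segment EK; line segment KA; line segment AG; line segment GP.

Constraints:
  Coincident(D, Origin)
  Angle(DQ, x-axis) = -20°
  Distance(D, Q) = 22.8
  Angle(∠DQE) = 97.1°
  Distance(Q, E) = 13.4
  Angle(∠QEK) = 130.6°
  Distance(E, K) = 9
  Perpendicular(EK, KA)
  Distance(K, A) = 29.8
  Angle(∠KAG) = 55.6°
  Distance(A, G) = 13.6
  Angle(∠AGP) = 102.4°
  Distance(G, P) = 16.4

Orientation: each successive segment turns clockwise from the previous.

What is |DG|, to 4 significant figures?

10.12

D is at the origin; DQ runs at -20.0° with length 22.8, so Q = (21.42, -7.798). ∠DQE = 97.1° gives QE at -102.9° from the x-axis; with |QE| = 13.4, E = (18.43, -20.86). ∠QEK = 130.6° gives EK at -152.3° from the x-axis; with |EK| = 9.0, K = (10.46, -25.04). EK ⟂ KA, so KA runs at 117.7°; with |KA| = 29.8, A = (-3.387, 1.341). ∠KAG = 55.6° gives AG at -6.700° from the x-axis; with |AG| = 13.6, G = (10.12, -0.2454). Then |DG| = |G − D| = 10.12.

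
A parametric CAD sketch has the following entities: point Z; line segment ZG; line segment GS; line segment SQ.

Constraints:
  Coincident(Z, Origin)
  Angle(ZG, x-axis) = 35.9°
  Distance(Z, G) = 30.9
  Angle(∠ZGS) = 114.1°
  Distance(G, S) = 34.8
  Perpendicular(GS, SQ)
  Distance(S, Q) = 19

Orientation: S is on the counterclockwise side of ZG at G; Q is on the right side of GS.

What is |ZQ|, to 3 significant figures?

66.9

Z is at the origin; ZG runs at 35.9° with length 30.9, so G = 30.9·(cos 35.9°, sin 35.9°) = (25.0, 18.1). ∠ZGS = 114.1°, so GS runs at 35.9° + (180° − 114.1°) = 102° from the x-axis; with |GS| = 34.8, S = G + 34.8·(cos 102°, sin 102°) = (17.9, 52.2). GS ⟂ SQ; with |SQ| = 19.0 on the right of GS, Q = S + 19.0·(0.979, 0.204) = (36.5, 56.1). Then |ZQ| = |Q − Z| = 66.9.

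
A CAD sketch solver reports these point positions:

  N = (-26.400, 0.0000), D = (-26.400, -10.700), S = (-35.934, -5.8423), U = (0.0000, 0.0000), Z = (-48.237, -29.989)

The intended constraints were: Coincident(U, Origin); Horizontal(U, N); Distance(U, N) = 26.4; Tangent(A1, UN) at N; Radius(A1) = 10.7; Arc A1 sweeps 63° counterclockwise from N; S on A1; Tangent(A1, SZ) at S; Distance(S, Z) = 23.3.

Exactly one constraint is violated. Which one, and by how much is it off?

Distance(S, Z) = 23.3 — off by 3.80.

U = (0.00, 0.00) ✓; U.y = 0.00, N.y = 0.00 ✓; |UN| = 26.40 ✓; ∠(DN, NU) = 90.00° ✓; |DN| = 10.70 ✓; bearing(D→S) − bearing(D→N) = 63.00° ✓; |DS| = 10.70 ✓; ∠(DS, SZ) = 90.00° ✓; |SZ| = 27.10 ✗.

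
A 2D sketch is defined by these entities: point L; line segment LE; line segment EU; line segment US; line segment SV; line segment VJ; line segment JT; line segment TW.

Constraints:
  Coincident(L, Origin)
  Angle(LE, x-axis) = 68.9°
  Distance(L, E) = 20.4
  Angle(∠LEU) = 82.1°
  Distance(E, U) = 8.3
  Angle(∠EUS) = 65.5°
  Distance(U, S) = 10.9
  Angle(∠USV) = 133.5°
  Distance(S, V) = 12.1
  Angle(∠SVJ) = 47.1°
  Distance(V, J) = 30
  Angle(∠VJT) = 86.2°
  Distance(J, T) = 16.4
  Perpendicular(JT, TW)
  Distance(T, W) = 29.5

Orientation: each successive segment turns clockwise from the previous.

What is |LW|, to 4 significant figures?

2.497

∠VJT = 86.2° gives JT at -56.70° from the x-axis; with |JT| = 16.4, T = (26.86, 15.01). The perpendicularity gives TW at right angles to JT, so TW runs at -146.7°; with |TW| = 29.5, W = (2.200, -1.181). Then |LW| = |W − L| = 2.497.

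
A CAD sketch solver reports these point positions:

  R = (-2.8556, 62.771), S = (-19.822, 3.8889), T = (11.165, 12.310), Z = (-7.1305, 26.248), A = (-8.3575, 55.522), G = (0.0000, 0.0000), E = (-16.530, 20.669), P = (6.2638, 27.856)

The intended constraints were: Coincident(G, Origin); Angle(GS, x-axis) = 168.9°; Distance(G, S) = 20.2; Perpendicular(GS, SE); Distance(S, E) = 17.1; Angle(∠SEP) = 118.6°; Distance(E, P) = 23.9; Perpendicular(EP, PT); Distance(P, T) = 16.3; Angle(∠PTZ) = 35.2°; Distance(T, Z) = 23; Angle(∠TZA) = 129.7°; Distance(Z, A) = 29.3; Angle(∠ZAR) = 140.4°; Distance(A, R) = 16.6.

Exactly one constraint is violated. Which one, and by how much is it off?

Distance(A, R) = 16.6 — off by 7.50.

G = (0.00, 0.00) ✓; GS at 168.9° ✓; |GS| = 20.20 ✓; ∠(GS, SE) = 90.00° ✓; |SE| = 17.10 ✓; ∠SEP = 118.6° ✓; |EP| = 23.90 ✓; ∠(EP, PT) = 90.00° ✓; |PT| = 16.30 ✓; ∠PTZ = 35.20° ✓; |TZ| = 23.00 ✓; ∠TZA = 129.7° ✓; |ZA| = 29.30 ✓; ∠ZAR = 140.4° ✓; |AR| = 9.100 ✗.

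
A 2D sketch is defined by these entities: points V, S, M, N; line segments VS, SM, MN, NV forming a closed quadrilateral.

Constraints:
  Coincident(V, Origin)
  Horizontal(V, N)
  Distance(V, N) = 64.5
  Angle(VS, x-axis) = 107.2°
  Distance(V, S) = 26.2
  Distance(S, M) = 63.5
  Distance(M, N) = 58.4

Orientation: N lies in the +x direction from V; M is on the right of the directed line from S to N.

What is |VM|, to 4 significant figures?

37.50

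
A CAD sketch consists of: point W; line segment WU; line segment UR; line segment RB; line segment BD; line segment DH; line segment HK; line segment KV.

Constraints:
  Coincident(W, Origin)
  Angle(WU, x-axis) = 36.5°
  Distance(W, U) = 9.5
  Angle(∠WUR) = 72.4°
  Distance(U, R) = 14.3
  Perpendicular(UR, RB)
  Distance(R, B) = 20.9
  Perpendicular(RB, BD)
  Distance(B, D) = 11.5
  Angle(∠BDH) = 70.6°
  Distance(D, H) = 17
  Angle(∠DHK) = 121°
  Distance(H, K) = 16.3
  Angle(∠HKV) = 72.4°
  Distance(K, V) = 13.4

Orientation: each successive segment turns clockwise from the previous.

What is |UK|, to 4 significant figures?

24.47

∠BDH = 70.6° gives DH at -0.5000° from the x-axis; with |DH| = 17.0, H = (5.770, -3.916). ∠DHK = 121.0° gives HK at -59.50° from the x-axis; with |HK| = 16.3, K = (14.04, -17.96). Then |UK| = |K − U| = 24.47.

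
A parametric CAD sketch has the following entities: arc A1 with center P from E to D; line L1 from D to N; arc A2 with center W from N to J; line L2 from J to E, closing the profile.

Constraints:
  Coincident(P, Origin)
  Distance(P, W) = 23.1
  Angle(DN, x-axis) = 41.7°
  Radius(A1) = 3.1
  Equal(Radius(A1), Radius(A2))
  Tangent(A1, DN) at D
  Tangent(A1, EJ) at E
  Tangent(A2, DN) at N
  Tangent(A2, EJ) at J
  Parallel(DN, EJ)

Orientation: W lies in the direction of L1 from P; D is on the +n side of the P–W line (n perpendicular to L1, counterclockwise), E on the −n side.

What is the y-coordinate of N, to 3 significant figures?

17.7

The slot axis is L1's direction at 41.7°, so u = (cos 41.7°, sin 41.7°) = (0.747, 0.665) and n = (−sin 41.7°, cos 41.7°) = (-0.665, 0.747). P is at the origin and W lies 23.1 along u from P, so W = 23.1·u = (17.2, 15.4). Tangency of A1 to both parallel lines with radius 3.1 puts D and E at P ± 3.1·n: D = (-2.06, 2.31), E = (2.06, -2.31). Equal radii place N and J the same way about W: N = W + 3.1·n = (15.2, 17.7), J = W − 3.1·n = (19.3, 13.1). So N.y = 17.7.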